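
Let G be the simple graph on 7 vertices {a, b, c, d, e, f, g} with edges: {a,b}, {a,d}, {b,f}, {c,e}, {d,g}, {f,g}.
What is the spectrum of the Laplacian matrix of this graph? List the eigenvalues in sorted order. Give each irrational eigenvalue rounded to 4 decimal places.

[0, 0, 1.3820, 1.3820, 2, 3.6180, 3.6180]

Each diagonal entry of L is the vertex degree and each off-diagonal entry is -1 where an edge is present, 0 otherwise; in the order [a, b, c, d, e, f, g] the diagonal is [2, 2, 1, 2, 1, 2, 2]. L is symmetric positive semidefinite, so every eigenvalue is real and nonnegative. The 2 zero eigenvalues correspond to the 2 connected components. The largest eigenvalue, 3.6180, is at most the vertex count 7.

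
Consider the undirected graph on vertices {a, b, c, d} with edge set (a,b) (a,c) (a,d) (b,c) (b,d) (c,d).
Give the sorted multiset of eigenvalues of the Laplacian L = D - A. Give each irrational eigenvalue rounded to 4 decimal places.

[0, 4, 4, 4]

Reading degrees in the order [a, b, c, d] gives [3, 3, 3, 3]; set D = diag(3, 3, 3, 3) and form L = D - A. The multiplicity of 0 as a Laplacian eigenvalue equals the number of connected components. The single zero eigenvalue shows the graph is connected. By the matrix-tree theorem the graph has (1/4) * product of the nonzero eigenvalues = 16 spanning trees.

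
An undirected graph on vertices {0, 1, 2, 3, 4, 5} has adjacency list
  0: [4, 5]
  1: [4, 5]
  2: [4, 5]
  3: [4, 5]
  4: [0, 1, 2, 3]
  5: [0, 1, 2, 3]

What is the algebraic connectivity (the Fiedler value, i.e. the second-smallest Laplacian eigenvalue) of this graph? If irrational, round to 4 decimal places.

Each diagonal entry of L is the vertex degree and each off-diagonal entry is -1 where an edge is present, 0 otherwise; in the order [0, 1, 2, 3, 4, 5] the diagonal is [2, 2, 2, 2, 4, 4]. The sorted Laplacian eigenvalues are [0, 2, 2, 2, 4, 6]; the algebraic connectivity is the second entry, 2.

2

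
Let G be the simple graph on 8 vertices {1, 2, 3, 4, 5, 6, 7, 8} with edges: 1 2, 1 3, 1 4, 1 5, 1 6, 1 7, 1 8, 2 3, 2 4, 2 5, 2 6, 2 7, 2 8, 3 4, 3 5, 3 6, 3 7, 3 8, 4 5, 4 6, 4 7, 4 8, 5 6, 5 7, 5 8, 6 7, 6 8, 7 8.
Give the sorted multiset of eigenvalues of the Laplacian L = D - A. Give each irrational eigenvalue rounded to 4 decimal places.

[0, 8, 8, 8, 8, 8, 8, 8]

With the vertex order [1, 2, 3, 4, 5, 6, 7, 8], the degrees are [7, 7, 7, 7, 7, 7, 7, 7], giving D = diag(7, 7, 7, 7, 7, 7, 7, 7) and L = D - A. Since every row of L sums to 0, the all-ones vector is in the kernel and 0 is an eigenvalue. The single zero eigenvalue shows the graph is connected. The eigenvalues sum to 56, which equals trace(L) = 2|E|.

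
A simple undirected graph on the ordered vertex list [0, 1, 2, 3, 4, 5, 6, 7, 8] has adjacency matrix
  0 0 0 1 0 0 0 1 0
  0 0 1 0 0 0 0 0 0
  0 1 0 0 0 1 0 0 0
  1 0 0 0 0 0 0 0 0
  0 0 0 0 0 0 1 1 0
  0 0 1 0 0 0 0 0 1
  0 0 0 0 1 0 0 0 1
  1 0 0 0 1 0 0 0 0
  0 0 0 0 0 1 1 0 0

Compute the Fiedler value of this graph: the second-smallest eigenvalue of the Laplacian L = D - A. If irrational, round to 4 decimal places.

With the vertex order [0, 1, 2, 3, 4, 5, 6, 7, 8], the degrees are [2, 1, 2, 1, 2, 2, 2, 2, 2], giving D = diag(2, 1, 2, 1, 2, 2, 2, 2, 2) and L = D - A. Computing the eigenvalues of L and sorting gives [0, 0.1206, 0.4679, 1, 1.6527, 2.3473, 3, 3.5321, 3.8794]. The Fiedler value lambda_2 = 0.1206 is strictly positive, so the graph is connected.

0.1206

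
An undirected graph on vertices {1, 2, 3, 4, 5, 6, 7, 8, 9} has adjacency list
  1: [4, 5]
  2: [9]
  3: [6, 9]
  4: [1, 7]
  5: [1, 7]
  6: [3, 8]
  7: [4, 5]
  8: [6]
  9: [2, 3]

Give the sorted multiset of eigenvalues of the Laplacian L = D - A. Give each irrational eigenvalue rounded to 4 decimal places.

With the vertex order [1, 2, 3, 4, 5, 6, 7, 8, 9], the degrees are [2, 1, 2, 2, 2, 2, 2, 1, 2], giving D = diag(2, 1, 2, 2, 2, 2, 2, 1, 2) and L = D - A. The multiplicity of 0 as a Laplacian eigenvalue equals the number of connected components. The 2 zero eigenvalues correspond to the 2 connected components. The eigenvalues sum to 16, which equals trace(L) = 2|E|. The largest eigenvalue, 4, is at most the vertex count 9.

[0, 0, 0.3820, 1.3820, 2, 2, 2.6180, 3.6180, 4]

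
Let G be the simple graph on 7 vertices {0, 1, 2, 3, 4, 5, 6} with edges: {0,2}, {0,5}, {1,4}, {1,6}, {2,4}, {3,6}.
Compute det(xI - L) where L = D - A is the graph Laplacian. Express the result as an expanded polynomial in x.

x^7 - 12x^6 + 55x^5 - 120x^4 + 126x^3 - 56x^2 + 7x

With the vertex order [0, 1, 2, 3, 4, 5, 6], the degrees are [2, 2, 2, 1, 2, 1, 2], giving D = diag(2, 2, 2, 1, 2, 1, 2) and L = D - A. L has integer entries, so p(x) = det(xI - L) has integer coefficients. Expanding the determinant yields x^7 - 12x^6 + 55x^5 - 120x^4 + 126x^3 - 56x^2 + 7x. Since p(0) = det(-L) = 0, x divides p(x). The eigenvalues sum to 12, which equals trace(L) = 2|E|.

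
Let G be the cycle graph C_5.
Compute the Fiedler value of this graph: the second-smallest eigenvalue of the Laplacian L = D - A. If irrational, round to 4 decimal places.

The graph has 5 vertices and degree multiset [2, 2, 2, 2, 2]; D is the diagonal matrix of degrees and L = D - A. The smallest Laplacian eigenvalue is always 0. The next one, lambda_2 = 1.3820, measures how hard the graph is to disconnect: larger values mean better connectivity. By the matrix-tree theorem the graph has (1/5) * product of the nonzero eigenvalues = 5 spanning trees.

1.3820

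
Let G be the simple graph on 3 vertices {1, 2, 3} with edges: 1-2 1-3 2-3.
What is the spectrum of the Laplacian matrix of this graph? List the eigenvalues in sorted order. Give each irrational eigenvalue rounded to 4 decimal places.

[0, 3, 3]

Reading degrees in the order [1, 2, 3] gives [2, 2, 2]; set D = diag(2, 2, 2) and form L = D - A. Since every row of L sums to 0, the all-ones vector is in the kernel and 0 is an eigenvalue.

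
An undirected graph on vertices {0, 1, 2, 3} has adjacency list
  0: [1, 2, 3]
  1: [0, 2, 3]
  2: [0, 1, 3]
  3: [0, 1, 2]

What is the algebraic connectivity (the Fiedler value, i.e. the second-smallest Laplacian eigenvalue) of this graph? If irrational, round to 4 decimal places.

4

Reading degrees in the order [0, 1, 2, 3] gives [3, 3, 3, 3]; set D = diag(3, 3, 3, 3) and form L = D - A. The sorted Laplacian eigenvalues are [0, 4, 4, 4]; the algebraic connectivity is the second entry, 4. The eigenvalues sum to 12, which equals trace(L) = 2|E|. The largest eigenvalue, 4, is at most the vertex count 4.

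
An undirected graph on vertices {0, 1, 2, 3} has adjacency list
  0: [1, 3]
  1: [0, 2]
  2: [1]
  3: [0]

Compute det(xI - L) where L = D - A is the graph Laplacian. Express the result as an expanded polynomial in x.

x^4 - 6x^3 + 10x^2 - 4x

Each diagonal entry of L is the vertex degree and each off-diagonal entry is -1 where an edge is present, 0 otherwise; in the order [0, 1, 2, 3] the diagonal is [2, 2, 1, 1]. L has integer entries, so p(x) = det(xI - L) has integer coefficients. Expanding the determinant yields x^4 - 6x^3 + 10x^2 - 4x. Since p(0) = det(-L) = 0, x divides p(x). By the matrix-tree theorem the graph has (1/4) * product of the nonzero eigenvalues = 1 spanning tree.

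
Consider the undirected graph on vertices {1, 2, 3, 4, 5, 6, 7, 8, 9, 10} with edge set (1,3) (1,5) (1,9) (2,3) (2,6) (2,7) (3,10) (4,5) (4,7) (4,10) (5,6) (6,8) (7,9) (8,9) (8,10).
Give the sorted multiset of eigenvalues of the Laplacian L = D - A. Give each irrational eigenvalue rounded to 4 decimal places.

Reading degrees in the order [1, 2, 3, 4, 5, 6, 7, 8, 9, 10] gives [3, 3, 3, 3, 3, 3, 3, 3, 3, 3]; set D = diag(3, 3, 3, 3, 3, 3, 3, 3, 3, 3) and form L = D - A. Since every row of L sums to 0, the all-ones vector is in the kernel and 0 is an eigenvalue.

[0, 2, 2, 2, 2, 2, 5, 5, 5, 5]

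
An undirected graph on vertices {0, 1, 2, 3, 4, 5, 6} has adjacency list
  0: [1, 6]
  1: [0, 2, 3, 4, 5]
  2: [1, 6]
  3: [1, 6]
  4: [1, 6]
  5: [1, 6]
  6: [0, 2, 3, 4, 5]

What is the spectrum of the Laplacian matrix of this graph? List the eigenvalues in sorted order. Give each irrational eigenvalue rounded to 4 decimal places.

[0, 2, 2, 2, 2, 5, 7]

With the vertex order [0, 1, 2, 3, 4, 5, 6], the degrees are [2, 5, 2, 2, 2, 2, 5], giving D = diag(2, 5, 2, 2, 2, 2, 5) and L = D - A. Since every row of L sums to 0, the all-ones vector is in the kernel and 0 is an eigenvalue.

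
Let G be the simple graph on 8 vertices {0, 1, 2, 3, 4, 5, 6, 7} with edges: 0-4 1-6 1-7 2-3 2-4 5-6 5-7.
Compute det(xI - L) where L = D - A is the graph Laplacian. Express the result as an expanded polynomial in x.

Reading degrees in the order [0, 1, 2, 3, 4, 5, 6, 7] gives [1, 2, 2, 1, 2, 2, 2, 2]; set D = diag(1, 2, 2, 1, 2, 2, 2, 2) and form L = D - A. Computing det(xI - L) by cofactor expansion (or equivalently via sum-over-permutations) gives x^8 - 14x^7 + 78x^6 - 220x^5 + 328x^4 - 240x^3 + 64x^2. Since p(0) = det(-L) = 0, x divides p(x). There are 2 zeros in the spectrum, matching the 2 components.

x^8 - 14x^7 + 78x^6 - 220x^5 + 328x^4 - 240x^3 + 64x^2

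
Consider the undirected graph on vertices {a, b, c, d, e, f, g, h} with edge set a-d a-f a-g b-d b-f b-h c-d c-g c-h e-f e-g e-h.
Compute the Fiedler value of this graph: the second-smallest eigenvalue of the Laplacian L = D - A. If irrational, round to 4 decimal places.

Reading degrees in the order [a, b, c, d, e, f, g, h] gives [3, 3, 3, 3, 3, 3, 3, 3]; set D = diag(3, 3, 3, 3, 3, 3, 3, 3) and form L = D - A. The sorted Laplacian eigenvalues are [0, 2, 2, 2, 4, 4, 4, 6]; the algebraic connectivity is the second entry, 2. There is one zero in the spectrum, matching the 1 component.

2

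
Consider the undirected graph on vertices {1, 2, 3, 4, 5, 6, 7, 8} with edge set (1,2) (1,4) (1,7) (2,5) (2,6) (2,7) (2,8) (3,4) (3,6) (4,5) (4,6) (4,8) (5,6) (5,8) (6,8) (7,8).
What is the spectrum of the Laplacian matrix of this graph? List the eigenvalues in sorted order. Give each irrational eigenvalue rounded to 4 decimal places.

Reading degrees in the order [1, 2, 3, 4, 5, 6, 7, 8] gives [3, 5, 2, 5, 4, 5, 3, 5]; set D = diag(3, 5, 2, 5, 4, 5, 3, 5) and form L = D - A. The multiplicity of 0 as a Laplacian eigenvalue equals the number of connected components. The single zero eigenvalue shows the graph is connected. By the matrix-tree theorem the graph has (1/8) * product of the nonzero eigenvalues = 2467 spanning trees.

[0, 1.5646, 2.7056, 3.6227, 5.2617, 5.5320, 6.3437, 6.9697]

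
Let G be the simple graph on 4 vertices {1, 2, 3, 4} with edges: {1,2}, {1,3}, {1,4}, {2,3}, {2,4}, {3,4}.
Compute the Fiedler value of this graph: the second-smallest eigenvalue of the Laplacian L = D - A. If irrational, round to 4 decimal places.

4

With the vertex order [1, 2, 3, 4], the degrees are [3, 3, 3, 3], giving D = diag(3, 3, 3, 3) and L = D - A. The sorted Laplacian eigenvalues are [0, 4, 4, 4]; the algebraic connectivity is the second entry, 4. The eigenvalues sum to 12, which equals trace(L) = 2|E|.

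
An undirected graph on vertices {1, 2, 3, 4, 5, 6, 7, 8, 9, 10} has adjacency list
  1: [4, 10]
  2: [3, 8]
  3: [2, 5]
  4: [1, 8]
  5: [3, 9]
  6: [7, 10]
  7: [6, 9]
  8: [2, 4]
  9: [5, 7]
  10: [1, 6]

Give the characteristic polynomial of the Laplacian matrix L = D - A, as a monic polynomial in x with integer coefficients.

With the vertex order [1, 2, 3, 4, 5, 6, 7, 8, 9, 10], the degrees are [2, 2, 2, 2, 2, 2, 2, 2, 2, 2], giving D = diag(2, 2, 2, 2, 2, 2, 2, 2, 2, 2) and L = D - A. L has integer entries, so p(x) = det(xI - L) has integer coefficients. Expanding the determinant yields x^10 - 20x^9 + 170x^8 - 800x^7 + 2275x^6 - 4004x^5 + 4290x^4 - 2640x^3 + 825x^2 - 100x. The constant term is 0 because L is singular (the all-ones vector lies in its kernel). By the matrix-tree theorem the graph has (1/10) * product of the nonzero eigenvalues = 10 spanning trees.

x^10 - 20x^9 + 170x^8 - 800x^7 + 2275x^6 - 4004x^5 + 4290x^4 - 2640x^3 + 825x^2 - 100x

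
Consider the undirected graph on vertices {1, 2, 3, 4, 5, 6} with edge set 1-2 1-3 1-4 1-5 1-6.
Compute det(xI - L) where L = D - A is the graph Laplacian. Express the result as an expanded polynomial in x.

Each diagonal entry of L is the vertex degree and each off-diagonal entry is -1 where an edge is present, 0 otherwise; in the order [1, 2, 3, 4, 5, 6] the diagonal is [5, 1, 1, 1, 1, 1]. L has integer entries, so p(x) = det(xI - L) has integer coefficients. Expanding the determinant yields x^6 - 10x^5 + 30x^4 - 40x^3 + 25x^2 - 6x. The constant term is 0 because L is singular (the all-ones vector lies in its kernel). The largest eigenvalue, 6, is at most the vertex count 6.

x^6 - 10x^5 + 30x^4 - 40x^3 + 25x^2 - 6x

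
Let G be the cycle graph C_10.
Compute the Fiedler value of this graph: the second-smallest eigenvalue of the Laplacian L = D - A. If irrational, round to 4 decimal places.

0.3820

The graph has 10 vertices and degree multiset [2, 2, 2, 2, 2, 2, 2, 2, 2, 2]; D is the diagonal matrix of degrees and L = D - A. The sorted Laplacian eigenvalues are [0, 0.3820, 0.3820, 1.3820, 1.3820, 2.6180, 2.6180, 3.6180, 3.6180, 4]; the algebraic connectivity is the second entry, 0.3820.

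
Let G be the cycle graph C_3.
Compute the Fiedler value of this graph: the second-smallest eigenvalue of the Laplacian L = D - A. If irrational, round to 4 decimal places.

The graph has 3 vertices and degree multiset [2, 2, 2]; D is the diagonal matrix of degrees and L = D - A. The sorted Laplacian eigenvalues are [0, 3, 3]; the algebraic connectivity is the second entry, 3. By the matrix-tree theorem the graph has (1/3) * product of the nonzero eigenvalues = 3 spanning trees.

3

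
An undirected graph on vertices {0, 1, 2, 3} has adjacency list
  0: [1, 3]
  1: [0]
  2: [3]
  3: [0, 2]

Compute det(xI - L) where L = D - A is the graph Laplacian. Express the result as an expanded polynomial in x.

x^4 - 6x^3 + 10x^2 - 4x

Each diagonal entry of L is the vertex degree and each off-diagonal entry is -1 where an edge is present, 0 otherwise; in the order [0, 1, 2, 3] the diagonal is [2, 1, 1, 2]. Computing det(xI - L) by cofactor expansion (or equivalently via sum-over-permutations) gives x^4 - 6x^3 + 10x^2 - 4x. The constant term is 0 because L is singular (the all-ones vector lies in its kernel). The largest eigenvalue, 3.4142, is at most the vertex count 4.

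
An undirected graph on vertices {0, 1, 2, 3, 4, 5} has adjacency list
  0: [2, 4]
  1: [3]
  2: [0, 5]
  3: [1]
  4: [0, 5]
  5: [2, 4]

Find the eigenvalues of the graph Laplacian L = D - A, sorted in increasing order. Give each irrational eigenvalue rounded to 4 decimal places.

Each diagonal entry of L is the vertex degree and each off-diagonal entry is -1 where an edge is present, 0 otherwise; in the order [0, 1, 2, 3, 4, 5] the diagonal is [2, 1, 2, 1, 2, 2]. Since every row of L sums to 0, the all-ones vector is in the kernel and 0 is an eigenvalue. The 2 zero eigenvalues correspond to the 2 connected components. The eigenvalues sum to 10, which equals trace(L) = 2|E|.

[0, 0, 2, 2, 2, 4]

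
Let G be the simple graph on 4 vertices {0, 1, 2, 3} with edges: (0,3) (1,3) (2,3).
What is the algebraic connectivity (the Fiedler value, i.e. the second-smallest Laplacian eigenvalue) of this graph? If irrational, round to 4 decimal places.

1

With the vertex order [0, 1, 2, 3], the degrees are [1, 1, 1, 3], giving D = diag(1, 1, 1, 3) and L = D - A. Computing the eigenvalues of L and sorting gives [0, 1, 1, 4]. The Fiedler value lambda_2 = 1 is strictly positive, so the graph is connected. There is one zero in the spectrum, matching the 1 component.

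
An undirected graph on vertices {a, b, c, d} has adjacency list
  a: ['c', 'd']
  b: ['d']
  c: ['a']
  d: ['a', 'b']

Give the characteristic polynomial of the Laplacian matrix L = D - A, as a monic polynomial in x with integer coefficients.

x^4 - 6x^3 + 10x^2 - 4x

With the vertex order [a, b, c, d], the degrees are [2, 1, 1, 2], giving D = diag(2, 1, 1, 2) and L = D - A. L has integer entries, so p(x) = det(xI - L) has integer coefficients. Expanding the determinant yields x^4 - 6x^3 + 10x^2 - 4x. Since p(0) = det(-L) = 0, x divides p(x).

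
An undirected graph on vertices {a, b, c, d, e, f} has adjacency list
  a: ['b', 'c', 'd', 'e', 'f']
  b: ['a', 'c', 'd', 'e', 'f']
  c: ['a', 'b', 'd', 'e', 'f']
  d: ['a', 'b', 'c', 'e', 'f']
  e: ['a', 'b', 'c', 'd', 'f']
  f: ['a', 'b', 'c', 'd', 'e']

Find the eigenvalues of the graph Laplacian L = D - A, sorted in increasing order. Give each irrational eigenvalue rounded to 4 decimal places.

Each diagonal entry of L is the vertex degree and each off-diagonal entry is -1 where an edge is present, 0 otherwise; in the order [a, b, c, d, e, f] the diagonal is [5, 5, 5, 5, 5, 5]. Diagonalising L (or applying a numerical eigensolver to the 6x6 matrix) gives the spectrum above. The single zero eigenvalue shows the graph is connected.

[0, 6, 6, 6, 6, 6]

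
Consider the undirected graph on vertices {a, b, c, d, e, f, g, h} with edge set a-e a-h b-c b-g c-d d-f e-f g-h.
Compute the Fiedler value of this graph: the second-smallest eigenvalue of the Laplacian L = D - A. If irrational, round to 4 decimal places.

0.5858

Reading degrees in the order [a, b, c, d, e, f, g, h] gives [2, 2, 2, 2, 2, 2, 2, 2]; set D = diag(2, 2, 2, 2, 2, 2, 2, 2) and form L = D - A. The sorted Laplacian eigenvalues are [0, 0.5858, 0.5858, 2, 2, 3.4142, 3.4142, 4]; the algebraic connectivity is the second entry, 0.5858.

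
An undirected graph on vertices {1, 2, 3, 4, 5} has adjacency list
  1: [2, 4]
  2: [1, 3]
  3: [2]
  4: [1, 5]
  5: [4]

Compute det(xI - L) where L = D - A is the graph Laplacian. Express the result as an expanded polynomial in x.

x^5 - 8x^4 + 21x^3 - 20x^2 + 5x

Reading degrees in the order [1, 2, 3, 4, 5] gives [2, 2, 1, 2, 1]; set D = diag(2, 2, 1, 2, 1) and form L = D - A. L has integer entries, so p(x) = det(xI - L) has integer coefficients. Expanding the determinant yields x^5 - 8x^4 + 21x^3 - 20x^2 + 5x. The coefficient of x^4 equals -trace(L) = -8, matching the sum of degrees. The largest eigenvalue, 3.6180, is at most the vertex count 5.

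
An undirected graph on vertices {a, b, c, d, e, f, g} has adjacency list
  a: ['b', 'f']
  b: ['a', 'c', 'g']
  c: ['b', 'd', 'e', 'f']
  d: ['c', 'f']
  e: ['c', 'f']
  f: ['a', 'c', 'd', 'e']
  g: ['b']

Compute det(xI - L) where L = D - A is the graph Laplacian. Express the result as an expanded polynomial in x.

x^7 - 18x^6 + 126x^5 - 434x^4 + 766x^3 - 646x^2 + 196x

Each diagonal entry of L is the vertex degree and each off-diagonal entry is -1 where an edge is present, 0 otherwise; in the order [a, b, c, d, e, f, g] the diagonal is [2, 3, 4, 2, 2, 4, 1]. Computing det(xI - L) by cofactor expansion (or equivalently via sum-over-permutations) gives x^7 - 18x^6 + 126x^5 - 434x^4 + 766x^3 - 646x^2 + 196x. Since p(0) = det(-L) = 0, x divides p(x). The eigenvalues sum to 18, which equals trace(L) = 2|E|.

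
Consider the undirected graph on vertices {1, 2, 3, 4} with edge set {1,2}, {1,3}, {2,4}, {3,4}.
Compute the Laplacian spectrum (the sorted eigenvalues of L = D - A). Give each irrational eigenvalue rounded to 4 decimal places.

Reading degrees in the order [1, 2, 3, 4] gives [2, 2, 2, 2]; set D = diag(2, 2, 2, 2) and form L = D - A. L is symmetric positive semidefinite, so every eigenvalue is real and nonnegative. The single zero eigenvalue shows the graph is connected. By the matrix-tree theorem the graph has (1/4) * product of the nonzero eigenvalues = 4 spanning trees.

[0, 2, 2, 4]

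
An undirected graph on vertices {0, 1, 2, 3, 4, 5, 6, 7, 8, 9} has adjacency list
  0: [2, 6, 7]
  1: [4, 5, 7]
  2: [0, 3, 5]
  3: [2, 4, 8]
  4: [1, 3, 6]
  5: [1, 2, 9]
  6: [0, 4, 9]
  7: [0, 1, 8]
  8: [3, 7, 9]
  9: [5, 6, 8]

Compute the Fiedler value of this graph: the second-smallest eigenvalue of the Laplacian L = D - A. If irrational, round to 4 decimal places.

With the vertex order [0, 1, 2, 3, 4, 5, 6, 7, 8, 9], the degrees are [3, 3, 3, 3, 3, 3, 3, 3, 3, 3], giving D = diag(3, 3, 3, 3, 3, 3, 3, 3, 3, 3) and L = D - A. The smallest Laplacian eigenvalue is always 0. The next one, lambda_2 = 2, measures how hard the graph is to disconnect: larger values mean better connectivity. There is one zero in the spectrum, matching the 1 component. By the matrix-tree theorem the graph has (1/10) * product of the nonzero eigenvalues = 2000 spanning trees.

2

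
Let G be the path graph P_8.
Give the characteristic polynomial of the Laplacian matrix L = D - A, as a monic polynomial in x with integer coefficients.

x^8 - 14x^7 + 78x^6 - 220x^5 + 330x^4 - 252x^3 + 84x^2 - 8x

The graph has 8 vertices and degree multiset [2, 2, 2, 2, 2, 2, 1, 1]; D is the diagonal matrix of degrees and L = D - A. L has integer entries, so p(x) = det(xI - L) has integer coefficients. Expanding the determinant yields x^8 - 14x^7 + 78x^6 - 220x^5 + 330x^4 - 252x^3 + 84x^2 - 8x. The coefficient of x^7 equals -trace(L) = -14, matching the sum of degrees. The largest eigenvalue, 3.8478, is at most the vertex count 8.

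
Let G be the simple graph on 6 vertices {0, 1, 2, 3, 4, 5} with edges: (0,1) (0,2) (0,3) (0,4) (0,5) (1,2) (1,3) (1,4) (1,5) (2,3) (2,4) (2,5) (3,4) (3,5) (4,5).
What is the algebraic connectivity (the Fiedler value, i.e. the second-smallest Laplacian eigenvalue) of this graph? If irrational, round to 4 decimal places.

6

Reading degrees in the order [0, 1, 2, 3, 4, 5] gives [5, 5, 5, 5, 5, 5]; set D = diag(5, 5, 5, 5, 5, 5) and form L = D - A. The sorted Laplacian eigenvalues are [0, 6, 6, 6, 6, 6]; the algebraic connectivity is the second entry, 6. There is one zero in the spectrum, matching the 1 component.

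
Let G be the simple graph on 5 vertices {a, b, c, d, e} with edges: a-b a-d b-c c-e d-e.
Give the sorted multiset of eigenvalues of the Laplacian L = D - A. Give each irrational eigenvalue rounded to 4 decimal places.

Reading degrees in the order [a, b, c, d, e] gives [2, 2, 2, 2, 2]; set D = diag(2, 2, 2, 2, 2) and form L = D - A. Diagonalising L (or applying a numerical eigensolver to the 5x5 matrix) gives the spectrum above.

[0, 1.3820, 1.3820, 3.6180, 3.6180]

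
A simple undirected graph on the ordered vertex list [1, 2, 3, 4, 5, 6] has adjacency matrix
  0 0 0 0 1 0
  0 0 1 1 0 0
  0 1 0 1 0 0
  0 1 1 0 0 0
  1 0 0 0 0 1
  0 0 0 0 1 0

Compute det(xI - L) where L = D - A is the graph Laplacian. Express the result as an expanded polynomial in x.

x^6 - 10x^5 + 36x^4 - 54x^3 + 27x^2

With the vertex order [1, 2, 3, 4, 5, 6], the degrees are [1, 2, 2, 2, 2, 1], giving D = diag(1, 2, 2, 2, 2, 1) and L = D - A. L has integer entries, so p(x) = det(xI - L) has integer coefficients. Expanding the determinant yields x^6 - 10x^5 + 36x^4 - 54x^3 + 27x^2. The coefficient of x^5 equals -trace(L) = -10, matching the sum of degrees. The largest eigenvalue, 3, is at most the vertex count 6.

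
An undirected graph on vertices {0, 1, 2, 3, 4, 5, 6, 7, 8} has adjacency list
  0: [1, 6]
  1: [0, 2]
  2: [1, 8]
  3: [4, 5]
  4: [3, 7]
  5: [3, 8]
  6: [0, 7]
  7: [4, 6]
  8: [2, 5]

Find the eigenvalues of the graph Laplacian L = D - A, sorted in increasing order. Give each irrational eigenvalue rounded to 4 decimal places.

[0, 0.4679, 0.4679, 1.6527, 1.6527, 3, 3, 3.8794, 3.8794]

With the vertex order [0, 1, 2, 3, 4, 5, 6, 7, 8], the degrees are [2, 2, 2, 2, 2, 2, 2, 2, 2], giving D = diag(2, 2, 2, 2, 2, 2, 2, 2, 2) and L = D - A. Diagonalising L (or applying a numerical eigensolver to the 9x9 matrix) gives the spectrum above. The single zero eigenvalue shows the graph is connected. The largest eigenvalue, 3.8794, is at most the vertex count 9.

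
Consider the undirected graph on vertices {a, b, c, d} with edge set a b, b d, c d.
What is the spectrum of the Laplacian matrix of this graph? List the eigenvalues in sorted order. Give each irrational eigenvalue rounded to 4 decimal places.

Each diagonal entry of L is the vertex degree and each off-diagonal entry is -1 where an edge is present, 0 otherwise; in the order [a, b, c, d] the diagonal is [1, 2, 1, 2]. L is symmetric positive semidefinite, so every eigenvalue is real and nonnegative. The single zero eigenvalue shows the graph is connected. The largest eigenvalue, 3.4142, is at most the vertex count 4.

[0, 0.5858, 2, 3.4142]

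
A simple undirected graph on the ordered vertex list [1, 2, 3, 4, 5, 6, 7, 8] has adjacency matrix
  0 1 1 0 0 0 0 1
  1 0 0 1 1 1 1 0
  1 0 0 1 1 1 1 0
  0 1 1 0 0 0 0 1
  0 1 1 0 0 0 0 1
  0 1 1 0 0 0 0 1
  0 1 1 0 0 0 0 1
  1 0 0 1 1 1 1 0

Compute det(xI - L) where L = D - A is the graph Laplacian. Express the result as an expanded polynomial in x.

x^8 - 30x^7 + 375x^6 - 2540x^5 + 10095x^4 - 23598x^3 + 30105x^2 - 16200x

With the vertex order [1, 2, 3, 4, 5, 6, 7, 8], the degrees are [3, 5, 5, 3, 3, 3, 3, 5], giving D = diag(3, 5, 5, 3, 3, 3, 3, 5) and L = D - A. Computing det(xI - L) by cofactor expansion (or equivalently via sum-over-permutations) gives x^8 - 30x^7 + 375x^6 - 2540x^5 + 10095x^4 - 23598x^3 + 30105x^2 - 16200x. Since p(0) = det(-L) = 0, x divides p(x). There is one zero in the spectrum, matching the 1 component. The eigenvalues sum to 30, which equals trace(L) = 2|E|.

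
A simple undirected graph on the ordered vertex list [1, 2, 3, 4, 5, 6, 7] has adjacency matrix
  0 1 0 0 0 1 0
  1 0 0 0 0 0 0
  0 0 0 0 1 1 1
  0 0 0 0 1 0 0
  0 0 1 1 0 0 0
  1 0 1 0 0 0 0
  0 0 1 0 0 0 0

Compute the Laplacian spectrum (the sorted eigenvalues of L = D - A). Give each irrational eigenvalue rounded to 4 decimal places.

Reading degrees in the order [1, 2, 3, 4, 5, 6, 7] gives [2, 1, 3, 1, 2, 2, 1]; set D = diag(2, 1, 3, 1, 2, 2, 1) and form L = D - A. Since every row of L sums to 0, the all-ones vector is in the kernel and 0 is an eigenvalue. The largest eigenvalue, 4.3342, is at most the vertex count 7. By the matrix-tree theorem the graph has (1/7) * product of the nonzero eigenvalues = 1 spanning tree.

[0, 0.2603, 0.6262, 1.4055, 2.2742, 3.0996, 4.3342]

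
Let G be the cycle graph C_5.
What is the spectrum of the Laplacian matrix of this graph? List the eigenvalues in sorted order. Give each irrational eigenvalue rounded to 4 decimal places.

The graph has 5 vertices and degree multiset [2, 2, 2, 2, 2]; D is the diagonal matrix of degrees and L = D - A. Since every row of L sums to 0, the all-ones vector is in the kernel and 0 is an eigenvalue. The largest eigenvalue, 3.6180, is at most the vertex count 5. The eigenvalues sum to 10, which equals trace(L) = 2|E|.

[0, 1.3820, 1.3820, 3.6180, 3.6180]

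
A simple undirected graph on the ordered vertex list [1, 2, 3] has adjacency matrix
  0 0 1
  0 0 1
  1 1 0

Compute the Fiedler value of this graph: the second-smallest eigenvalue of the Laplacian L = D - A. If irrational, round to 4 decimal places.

1

Each diagonal entry of L is the vertex degree and each off-diagonal entry is -1 where an edge is present, 0 otherwise; in the order [1, 2, 3] the diagonal is [1, 1, 2]. The sorted Laplacian eigenvalues are [0, 1, 3]; the algebraic connectivity is the second entry, 1. The largest eigenvalue, 3, is at most the vertex count 3. The eigenvalues sum to 4, which equals trace(L) = 2|E|.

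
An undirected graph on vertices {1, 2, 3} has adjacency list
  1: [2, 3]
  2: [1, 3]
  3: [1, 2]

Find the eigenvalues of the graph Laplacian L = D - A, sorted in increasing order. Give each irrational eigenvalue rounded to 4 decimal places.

Each diagonal entry of L is the vertex degree and each off-diagonal entry is -1 where an edge is present, 0 otherwise; in the order [1, 2, 3] the diagonal is [2, 2, 2]. Since every row of L sums to 0, the all-ones vector is in the kernel and 0 is an eigenvalue. The single zero eigenvalue shows the graph is connected. There is one zero in the spectrum, matching the 1 component.

[0, 3, 3]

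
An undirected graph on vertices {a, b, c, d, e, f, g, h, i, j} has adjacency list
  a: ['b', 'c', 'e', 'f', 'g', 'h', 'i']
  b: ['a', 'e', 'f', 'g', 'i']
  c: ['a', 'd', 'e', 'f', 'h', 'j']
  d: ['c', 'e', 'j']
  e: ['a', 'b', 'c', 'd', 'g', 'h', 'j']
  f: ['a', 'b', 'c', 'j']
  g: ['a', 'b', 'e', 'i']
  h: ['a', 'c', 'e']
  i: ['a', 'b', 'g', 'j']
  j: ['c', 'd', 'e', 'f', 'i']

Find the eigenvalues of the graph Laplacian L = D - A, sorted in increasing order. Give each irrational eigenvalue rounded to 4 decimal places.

[0, 2.1904, 2.6957, 3.4643, 4.5037, 5.5199, 6.2204, 6.7404, 8.0241, 8.6411]

With the vertex order [a, b, c, d, e, f, g, h, i, j], the degrees are [7, 5, 6, 3, 7, 4, 4, 3, 4, 5], giving D = diag(7, 5, 6, 3, 7, 4, 4, 3, 4, 5) and L = D - A. Diagonalising L (or applying a numerical eigensolver to the 10x10 matrix) gives the spectrum above. The single zero eigenvalue shows the graph is connected. The largest eigenvalue, 8.6411, is at most the vertex count 10.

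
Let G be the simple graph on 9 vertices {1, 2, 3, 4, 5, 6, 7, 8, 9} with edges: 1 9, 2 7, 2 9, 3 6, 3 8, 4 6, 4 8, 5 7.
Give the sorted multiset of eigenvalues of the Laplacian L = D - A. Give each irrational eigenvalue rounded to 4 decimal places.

With the vertex order [1, 2, 3, 4, 5, 6, 7, 8, 9], the degrees are [1, 2, 2, 2, 1, 2, 2, 2, 2], giving D = diag(1, 2, 2, 2, 1, 2, 2, 2, 2) and L = D - A. L is symmetric positive semidefinite, so every eigenvalue is real and nonnegative. The 2 zero eigenvalues correspond to the 2 connected components. There are 2 zeros in the spectrum, matching the 2 components.

[0, 0, 0.3820, 1.3820, 2, 2, 2.6180, 3.6180, 4]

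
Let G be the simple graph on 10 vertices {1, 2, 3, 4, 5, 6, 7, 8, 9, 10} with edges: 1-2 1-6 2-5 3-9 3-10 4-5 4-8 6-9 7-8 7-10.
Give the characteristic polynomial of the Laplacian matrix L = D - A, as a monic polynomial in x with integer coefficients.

x^10 - 20x^9 + 170x^8 - 800x^7 + 2275x^6 - 4004x^5 + 4290x^4 - 2640x^3 + 825x^2 - 100x

Reading degrees in the order [1, 2, 3, 4, 5, 6, 7, 8, 9, 10] gives [2, 2, 2, 2, 2, 2, 2, 2, 2, 2]; set D = diag(2, 2, 2, 2, 2, 2, 2, 2, 2, 2) and form L = D - A. L has integer entries, so p(x) = det(xI - L) has integer coefficients. Expanding the determinant yields x^10 - 20x^9 + 170x^8 - 800x^7 + 2275x^6 - 4004x^5 + 4290x^4 - 2640x^3 + 825x^2 - 100x. Since p(0) = det(-L) = 0, x divides p(x). There is one zero in the spectrum, matching the 1 component.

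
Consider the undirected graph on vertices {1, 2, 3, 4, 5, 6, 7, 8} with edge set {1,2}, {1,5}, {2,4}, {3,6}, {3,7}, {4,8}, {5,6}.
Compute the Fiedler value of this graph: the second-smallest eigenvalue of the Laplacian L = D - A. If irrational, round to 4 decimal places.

With the vertex order [1, 2, 3, 4, 5, 6, 7, 8], the degrees are [2, 2, 2, 2, 2, 2, 1, 1], giving D = diag(2, 2, 2, 2, 2, 2, 1, 1) and L = D - A. The smallest Laplacian eigenvalue is always 0. The next one, lambda_2 = 0.1522, measures how hard the graph is to disconnect: larger values mean better connectivity. The eigenvalues sum to 14, which equals trace(L) = 2|E|. The largest eigenvalue, 3.8478, is at most the vertex count 8.

0.1522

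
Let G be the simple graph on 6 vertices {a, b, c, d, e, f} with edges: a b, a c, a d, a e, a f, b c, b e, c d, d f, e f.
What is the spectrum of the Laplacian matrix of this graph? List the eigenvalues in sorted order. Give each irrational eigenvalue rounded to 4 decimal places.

[0, 2.3820, 2.3820, 4.6180, 4.6180, 6]

With the vertex order [a, b, c, d, e, f], the degrees are [5, 3, 3, 3, 3, 3], giving D = diag(5, 3, 3, 3, 3, 3) and L = D - A. Diagonalising L (or applying a numerical eigensolver to the 6x6 matrix) gives the spectrum above. The single zero eigenvalue shows the graph is connected.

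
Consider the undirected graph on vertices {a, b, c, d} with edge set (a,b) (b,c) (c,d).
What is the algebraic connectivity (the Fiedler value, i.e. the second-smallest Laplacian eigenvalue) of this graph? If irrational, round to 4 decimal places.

Each diagonal entry of L is the vertex degree and each off-diagonal entry is -1 where an edge is present, 0 otherwise; in the order [a, b, c, d] the diagonal is [1, 2, 2, 1]. Computing the eigenvalues of L and sorting gives [0, 0.5858, 2, 3.4142]. The Fiedler value lambda_2 = 0.5858 is strictly positive, so the graph is connected. The largest eigenvalue, 3.4142, is at most the vertex count 4.

0.5858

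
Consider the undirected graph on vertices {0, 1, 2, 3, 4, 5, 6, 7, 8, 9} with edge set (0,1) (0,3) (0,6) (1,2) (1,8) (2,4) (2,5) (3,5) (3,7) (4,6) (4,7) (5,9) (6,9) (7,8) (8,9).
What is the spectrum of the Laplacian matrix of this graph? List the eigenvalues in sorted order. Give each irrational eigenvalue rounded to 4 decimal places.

Each diagonal entry of L is the vertex degree and each off-diagonal entry is -1 where an edge is present, 0 otherwise; in the order [0, 1, 2, 3, 4, 5, 6, 7, 8, 9] the diagonal is [3, 3, 3, 3, 3, 3, 3, 3, 3, 3]. Diagonalising L (or applying a numerical eigensolver to the 10x10 matrix) gives the spectrum above. The eigenvalues sum to 30, which equals trace(L) = 2|E|. By the matrix-tree theorem the graph has (1/10) * product of the nonzero eigenvalues = 2000 spanning trees.

[0, 2, 2, 2, 2, 2, 5, 5, 5, 5]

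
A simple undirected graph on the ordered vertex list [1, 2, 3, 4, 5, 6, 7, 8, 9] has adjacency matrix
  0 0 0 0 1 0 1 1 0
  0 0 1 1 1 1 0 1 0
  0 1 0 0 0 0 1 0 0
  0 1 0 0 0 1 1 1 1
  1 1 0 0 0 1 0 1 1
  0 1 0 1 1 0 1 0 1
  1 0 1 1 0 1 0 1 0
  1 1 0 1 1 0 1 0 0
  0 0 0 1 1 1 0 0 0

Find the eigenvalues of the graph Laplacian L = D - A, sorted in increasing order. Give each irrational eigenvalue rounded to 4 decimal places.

[0, 1.7559, 2.3623, 3.7998, 4.4179, 5.2800, 6, 7.0330, 7.3511]

With the vertex order [1, 2, 3, 4, 5, 6, 7, 8, 9], the degrees are [3, 5, 2, 5, 5, 5, 5, 5, 3], giving D = diag(3, 5, 2, 5, 5, 5, 5, 5, 3) and L = D - A. Since every row of L sums to 0, the all-ones vector is in the kernel and 0 is an eigenvalue. The eigenvalues sum to 38, which equals trace(L) = 2|E|.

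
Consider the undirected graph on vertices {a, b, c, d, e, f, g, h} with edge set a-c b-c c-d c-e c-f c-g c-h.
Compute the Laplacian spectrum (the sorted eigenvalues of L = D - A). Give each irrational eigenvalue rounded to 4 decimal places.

With the vertex order [a, b, c, d, e, f, g, h], the degrees are [1, 1, 7, 1, 1, 1, 1, 1], giving D = diag(1, 1, 7, 1, 1, 1, 1, 1) and L = D - A. Diagonalising L (or applying a numerical eigensolver to the 8x8 matrix) gives the spectrum above. The single zero eigenvalue shows the graph is connected. The eigenvalues sum to 14, which equals trace(L) = 2|E|.

[0, 1, 1, 1, 1, 1, 1, 8]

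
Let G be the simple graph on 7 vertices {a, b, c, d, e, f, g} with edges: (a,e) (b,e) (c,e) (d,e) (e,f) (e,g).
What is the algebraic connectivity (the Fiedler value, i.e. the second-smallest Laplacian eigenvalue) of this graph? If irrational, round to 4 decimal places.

1

Each diagonal entry of L is the vertex degree and each off-diagonal entry is -1 where an edge is present, 0 otherwise; in the order [a, b, c, d, e, f, g] the diagonal is [1, 1, 1, 1, 6, 1, 1]. The smallest Laplacian eigenvalue is always 0. The next one, lambda_2 = 1, measures how hard the graph is to disconnect: larger values mean better connectivity. There is one zero in the spectrum, matching the 1 component.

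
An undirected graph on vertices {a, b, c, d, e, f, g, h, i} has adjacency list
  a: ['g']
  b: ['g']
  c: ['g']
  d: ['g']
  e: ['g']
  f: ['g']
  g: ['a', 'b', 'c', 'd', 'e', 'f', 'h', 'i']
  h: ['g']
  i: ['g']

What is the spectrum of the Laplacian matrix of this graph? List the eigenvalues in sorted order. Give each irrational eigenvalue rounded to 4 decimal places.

Each diagonal entry of L is the vertex degree and each off-diagonal entry is -1 where an edge is present, 0 otherwise; in the order [a, b, c, d, e, f, g, h, i] the diagonal is [1, 1, 1, 1, 1, 1, 8, 1, 1]. The multiplicity of 0 as a Laplacian eigenvalue equals the number of connected components. By the matrix-tree theorem the graph has (1/9) * product of the nonzero eigenvalues = 1 spanning tree. The largest eigenvalue, 9, is at most the vertex count 9.

[0, 1, 1, 1, 1, 1, 1, 1, 9]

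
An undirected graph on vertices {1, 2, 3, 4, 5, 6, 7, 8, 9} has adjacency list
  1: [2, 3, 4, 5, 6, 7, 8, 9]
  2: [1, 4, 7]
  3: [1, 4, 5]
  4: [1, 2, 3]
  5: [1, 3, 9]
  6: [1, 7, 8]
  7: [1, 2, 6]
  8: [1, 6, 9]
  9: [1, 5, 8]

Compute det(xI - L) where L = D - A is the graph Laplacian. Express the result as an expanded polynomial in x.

x^9 - 32x^8 + 428x^7 - 3136x^6 + 13786x^5 - 37232x^4 + 60276x^3 - 53424x^2 + 19845x

Each diagonal entry of L is the vertex degree and each off-diagonal entry is -1 where an edge is present, 0 otherwise; in the order [1, 2, 3, 4, 5, 6, 7, 8, 9] the diagonal is [8, 3, 3, 3, 3, 3, 3, 3, 3]. L has integer entries, so p(x) = det(xI - L) has integer coefficients. Expanding the determinant yields x^9 - 32x^8 + 428x^7 - 3136x^6 + 13786x^5 - 37232x^4 + 60276x^3 - 53424x^2 + 19845x. The coefficient of x^8 equals -trace(L) = -32, matching the sum of degrees. The eigenvalues sum to 32, which equals trace(L) = 2|E|. There is one zero in the spectrum, matching the 1 component.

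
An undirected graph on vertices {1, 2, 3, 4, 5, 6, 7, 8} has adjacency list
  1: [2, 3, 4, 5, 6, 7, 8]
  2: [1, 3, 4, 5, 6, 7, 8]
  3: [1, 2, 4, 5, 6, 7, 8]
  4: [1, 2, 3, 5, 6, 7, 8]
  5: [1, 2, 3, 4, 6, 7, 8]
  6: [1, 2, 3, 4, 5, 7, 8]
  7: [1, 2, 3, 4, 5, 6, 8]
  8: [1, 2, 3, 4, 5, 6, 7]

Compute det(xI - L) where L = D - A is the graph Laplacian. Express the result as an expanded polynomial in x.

With the vertex order [1, 2, 3, 4, 5, 6, 7, 8], the degrees are [7, 7, 7, 7, 7, 7, 7, 7], giving D = diag(7, 7, 7, 7, 7, 7, 7, 7) and L = D - A. L has integer entries, so p(x) = det(xI - L) has integer coefficients. Expanding the determinant yields x^8 - 56x^7 + 1344x^6 - 17920x^5 + 143360x^4 - 688128x^3 + 1835008x^2 - 2097152x. The constant term is 0 because L is singular (the all-ones vector lies in its kernel).

x^8 - 56x^7 + 1344x^6 - 17920x^5 + 143360x^4 - 688128x^3 + 1835008x^2 - 2097152x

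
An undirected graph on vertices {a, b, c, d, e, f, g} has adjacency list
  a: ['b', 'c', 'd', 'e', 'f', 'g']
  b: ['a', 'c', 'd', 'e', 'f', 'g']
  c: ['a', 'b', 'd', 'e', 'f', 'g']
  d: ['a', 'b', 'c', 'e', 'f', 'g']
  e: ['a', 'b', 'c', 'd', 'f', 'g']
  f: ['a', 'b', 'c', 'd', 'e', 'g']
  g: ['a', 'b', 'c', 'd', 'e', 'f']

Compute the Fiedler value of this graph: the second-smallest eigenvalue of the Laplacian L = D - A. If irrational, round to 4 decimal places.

Each diagonal entry of L is the vertex degree and each off-diagonal entry is -1 where an edge is present, 0 otherwise; in the order [a, b, c, d, e, f, g] the diagonal is [6, 6, 6, 6, 6, 6, 6]. Computing the eigenvalues of L and sorting gives [0, 7, 7, 7, 7, 7, 7]. The Fiedler value lambda_2 = 7 is strictly positive, so the graph is connected. The largest eigenvalue, 7, is at most the vertex count 7.

7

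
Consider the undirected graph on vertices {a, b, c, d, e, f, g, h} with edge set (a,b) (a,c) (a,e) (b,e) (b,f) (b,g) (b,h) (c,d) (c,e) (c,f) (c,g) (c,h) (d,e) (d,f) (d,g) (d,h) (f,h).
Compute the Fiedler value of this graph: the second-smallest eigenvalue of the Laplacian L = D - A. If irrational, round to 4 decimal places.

2.4384

Reading degrees in the order [a, b, c, d, e, f, g, h] gives [3, 5, 6, 5, 4, 4, 3, 4]; set D = diag(3, 5, 6, 5, 4, 4, 3, 4) and form L = D - A. The sorted Laplacian eigenvalues are [0, 2.4384, 3, 4.2679, 5, 5, 6.5616, 7.7321]; the algebraic connectivity is the second entry, 2.4384. The largest eigenvalue, 7.7321, is at most the vertex count 8. By the matrix-tree theorem the graph has (1/8) * product of the nonzero eigenvalues = 4950 spanning trees.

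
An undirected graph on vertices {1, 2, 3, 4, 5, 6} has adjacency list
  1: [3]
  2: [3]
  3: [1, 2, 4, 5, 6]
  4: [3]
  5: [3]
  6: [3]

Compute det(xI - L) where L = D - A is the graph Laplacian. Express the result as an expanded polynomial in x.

With the vertex order [1, 2, 3, 4, 5, 6], the degrees are [1, 1, 5, 1, 1, 1], giving D = diag(1, 1, 5, 1, 1, 1) and L = D - A. Computing det(xI - L) by cofactor expansion (or equivalently via sum-over-permutations) gives x^6 - 10x^5 + 30x^4 - 40x^3 + 25x^2 - 6x. The constant term is 0 because L is singular (the all-ones vector lies in its kernel). The eigenvalues sum to 10, which equals trace(L) = 2|E|. By the matrix-tree theorem the graph has (1/6) * product of the nonzero eigenvalues = 1 spanning tree.

x^6 - 10x^5 + 30x^4 - 40x^3 + 25x^2 - 6x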